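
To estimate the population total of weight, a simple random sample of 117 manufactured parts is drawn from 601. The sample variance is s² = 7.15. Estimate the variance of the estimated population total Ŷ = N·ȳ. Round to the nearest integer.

Var(Ŷ) = N²·Var(ȳ) = N²·(1 − n/N)·s²/n.
f = 117/601 = 0.19467554; Var(ȳ) = 0.80532446·7.15/117 = 0.049214273.
Var(Ŷ) = 601² · 0.049214273 = 17776.245.

17776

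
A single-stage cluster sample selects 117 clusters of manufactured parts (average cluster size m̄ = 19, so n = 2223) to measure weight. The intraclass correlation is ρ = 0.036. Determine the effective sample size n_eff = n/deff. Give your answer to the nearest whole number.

1349

deff = 1 + (19 − 1)·0.036 = 1 + 0.648 = 1.648.
n_eff = 2223 / 1.648 = 1349.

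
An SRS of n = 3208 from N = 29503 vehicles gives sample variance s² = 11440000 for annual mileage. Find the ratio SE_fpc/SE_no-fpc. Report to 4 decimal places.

f = n/N = 3208/29503 = 0.10873470.
SE_no-fpc = √(s²/n) = 59.716704; SE_fpc = √((1−f)s²/n) = 56.376658.
Ratio = √(1−f) = 0.94406848.

0.9441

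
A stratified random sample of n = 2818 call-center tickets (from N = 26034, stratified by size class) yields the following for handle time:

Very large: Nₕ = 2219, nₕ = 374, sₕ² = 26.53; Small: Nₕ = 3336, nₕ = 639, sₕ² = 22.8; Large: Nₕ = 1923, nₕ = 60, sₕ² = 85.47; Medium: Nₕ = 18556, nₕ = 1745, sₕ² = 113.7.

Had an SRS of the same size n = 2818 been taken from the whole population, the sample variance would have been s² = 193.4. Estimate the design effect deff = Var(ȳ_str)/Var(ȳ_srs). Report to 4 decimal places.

Var(ȳ_str) = Σ Wₕ²(1−fₕ)sₕ²/nₕ with Wₕ = Nₕ/26034:
  Very large: (2219/26034)²·(1−374/2219)·26.53/374 = 4.2848687 × 10^-4
  Small: (3336/26034)²·(1−639/3336)·22.8/639 = 4.7365178 × 10^-4
  Large: (1923/26034)²·(1−60/1923)·85.47/60 = 0.0075296154
  Medium: (18556/26034)²·(1−1745/18556)·113.7/1745 = 0.029988942
  → Var(ȳ_str) = 0.038420696.
Var(ȳ_srs) = (1 − 2818/26034)·193.4/2818 = 0.061201487.
deff = 0.038420696 / 0.061201487 = 0.6278.

0.6278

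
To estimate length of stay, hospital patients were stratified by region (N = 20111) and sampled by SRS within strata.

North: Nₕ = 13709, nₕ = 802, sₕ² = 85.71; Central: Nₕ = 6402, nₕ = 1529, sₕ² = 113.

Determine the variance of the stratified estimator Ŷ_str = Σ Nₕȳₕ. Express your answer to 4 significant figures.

2.122 × 10^7

Var(Ŷ_str) = Σₕ Nₕ²(1 − fₕ)sₕ²/nₕ.
North: 13709²·(1 − 802/13709)·85.71/802 = 1.8909856 × 10^7.
Central: 6402²·(1 − 1529/6402)·113/1529 = 2.3055951 × 10^6.
Sum = 2.1215451 × 10^7.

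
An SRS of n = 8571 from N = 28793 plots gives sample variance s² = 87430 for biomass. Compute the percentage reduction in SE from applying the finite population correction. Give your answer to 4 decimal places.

f = n/N = 8571/28793 = 0.29767652.
SE_no-fpc = √(s²/n) = 3.1938498; SE_fpc = √((1−f)s²/n) = 2.6765976.
Ratio = √(1−f) = 0.83804742. Reduction = 100·(1 − 0.83804742) = 16.1953%.

16.1953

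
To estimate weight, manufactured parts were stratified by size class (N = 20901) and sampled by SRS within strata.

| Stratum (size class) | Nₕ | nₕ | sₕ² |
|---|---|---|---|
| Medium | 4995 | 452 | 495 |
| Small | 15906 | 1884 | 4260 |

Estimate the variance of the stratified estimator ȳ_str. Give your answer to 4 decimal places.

Var(ȳ_str) = Σₕ Wₕ²(1 − fₕ)sₕ²/nₕ with Wₕ = Nₕ/N, N = 20901.
Medium: Wₕ = 0.23898378; term = 0.23898378²·(1 − 0.09049049)·495/452 = 0.056886716.
Small: Wₕ = 0.76101622; term = 0.76101622²·(1 − 0.11844587)·4260/1884 = 1.1544244.
Sum = 1.2113111.

1.2113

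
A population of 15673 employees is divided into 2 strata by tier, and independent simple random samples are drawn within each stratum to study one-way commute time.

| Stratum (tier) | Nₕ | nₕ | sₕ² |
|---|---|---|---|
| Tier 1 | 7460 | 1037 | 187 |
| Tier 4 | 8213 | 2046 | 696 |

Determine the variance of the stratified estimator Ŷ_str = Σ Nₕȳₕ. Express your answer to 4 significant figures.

2.587 × 10^7

Var(Ŷ_str) = Σₕ Nₕ²(1 − fₕ)sₕ²/nₕ.
Tier 1: 7460²·(1 − 1037/7460)·187/1037 = 8.6405144 × 10^6.
Tier 4: 8213²·(1 − 2046/8213)·696/2046 = 1.7229766 × 10^7.
Sum = 2.587028 × 10^7.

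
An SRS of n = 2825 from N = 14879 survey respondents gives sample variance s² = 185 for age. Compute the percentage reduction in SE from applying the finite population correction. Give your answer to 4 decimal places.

f = n/N = 2825/14879 = 0.18986491.
SE_no-fpc = √(s²/n) = 0.25590374; SE_fpc = √((1−f)s²/n) = 0.23033257.
Ratio = √(1−f) = 0.90007505. Reduction = 100·(1 − 0.90007505) = 9.9925%.

9.9925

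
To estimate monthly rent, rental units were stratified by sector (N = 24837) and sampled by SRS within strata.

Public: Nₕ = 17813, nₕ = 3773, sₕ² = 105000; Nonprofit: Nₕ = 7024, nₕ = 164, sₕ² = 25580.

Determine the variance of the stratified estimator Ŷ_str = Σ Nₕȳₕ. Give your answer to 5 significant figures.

1.4476 × 10^10

Var(Ŷ_str) = Σₕ Nₕ²(1 − fₕ)sₕ²/nₕ.
Public: 17813²·(1 − 3773/17813)·105000/3773 = 6.9599588 × 10^9.
Nonprofit: 7024²·(1 − 164/7024)·25580/164 = 7.5156286 × 10^9.
Sum = 1.4475587 × 10^10.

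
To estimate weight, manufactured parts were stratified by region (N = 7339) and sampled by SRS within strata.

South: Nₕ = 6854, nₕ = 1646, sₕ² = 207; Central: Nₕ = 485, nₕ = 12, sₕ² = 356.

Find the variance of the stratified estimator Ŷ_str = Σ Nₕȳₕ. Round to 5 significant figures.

Var(Ŷ_str) = Σₕ Nₕ²(1 − fₕ)sₕ²/nₕ.
South: 6854²·(1 − 1646/6854)·207/1646 = 4.4890619 × 10^6.
Central: 485²·(1 − 12/485)·356/12 = 6.8056817 × 10^6.
Sum = 1.1294744 × 10^7.

1.1295 × 10^7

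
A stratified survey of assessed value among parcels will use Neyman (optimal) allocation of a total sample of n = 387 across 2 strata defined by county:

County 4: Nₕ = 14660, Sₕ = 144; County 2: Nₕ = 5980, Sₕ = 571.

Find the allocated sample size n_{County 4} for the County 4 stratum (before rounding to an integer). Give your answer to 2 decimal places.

Neyman allocation: nₕ = n·NₕSₕ / Σⱼ NⱼSⱼ.
Σ NⱼSⱼ = 14660·144 + 5980·571 = 5.52562 × 10^6.
n_{County 4} = 387·14660·144 / (5.52562 × 10^6) = 147.85.

147.85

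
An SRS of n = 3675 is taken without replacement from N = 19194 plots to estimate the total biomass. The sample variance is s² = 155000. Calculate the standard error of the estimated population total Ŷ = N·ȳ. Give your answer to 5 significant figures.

112090

Var(Ŷ) = N²·Var(ȳ) = N²·(1 − n/N)·s²/n.
f = 3675/19194 = 0.19146608; Var(ȳ) = 0.80853392·155000/3675 = 34.101431.
Var(Ŷ) = 19194² · 34.101431 = 1.2563296 × 10^10.
SE(Ŷ) = √(1.2563296 × 10^10) = 112090.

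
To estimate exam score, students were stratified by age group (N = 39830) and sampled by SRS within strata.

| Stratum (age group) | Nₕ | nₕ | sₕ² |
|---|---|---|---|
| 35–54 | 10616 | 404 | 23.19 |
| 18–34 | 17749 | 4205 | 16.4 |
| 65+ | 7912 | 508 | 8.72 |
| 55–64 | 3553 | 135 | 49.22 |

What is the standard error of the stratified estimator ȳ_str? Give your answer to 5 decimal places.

Var(ȳ_str) = Σₕ Wₕ²(1 − fₕ)sₕ²/nₕ with Wₕ = Nₕ/N, N = 39830.
35–54: Wₕ = 0.26653276; term = 0.26653276²·(1 − 0.03805576)·23.19/404 = 0.0039225681.
18–34: Wₕ = 0.44561888; term = 0.44561888²·(1 − 0.23691476)·16.4/4205 = 5.9098719 × 10^-4.
65+: Wₕ = 0.19864424; term = 0.19864424²·(1 − 0.06420627)·8.72/508 = 6.338476 × 10^-4.
55–64: Wₕ = 0.08920412; term = 0.08920412²·(1 − 0.03799606)·49.22/135 = 0.0027909657.
Sum = 0.0079383686.
SE = √(0.0079383686) = 0.08910.

0.08910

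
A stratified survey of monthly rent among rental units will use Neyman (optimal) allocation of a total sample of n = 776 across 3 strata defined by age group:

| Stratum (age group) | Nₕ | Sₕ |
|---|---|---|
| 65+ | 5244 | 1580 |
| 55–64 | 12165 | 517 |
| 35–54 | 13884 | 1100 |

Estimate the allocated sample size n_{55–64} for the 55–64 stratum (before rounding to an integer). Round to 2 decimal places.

Neyman allocation: nₕ = n·NₕSₕ / Σⱼ NⱼSⱼ.
Σ NⱼSⱼ = 5244·1580 + 12165·517 + 13884·1100 = 2.9847225 × 10^7.
n_{55–64} = 776·12165·517 / (2.9847225 × 10^7) = 163.52.

163.52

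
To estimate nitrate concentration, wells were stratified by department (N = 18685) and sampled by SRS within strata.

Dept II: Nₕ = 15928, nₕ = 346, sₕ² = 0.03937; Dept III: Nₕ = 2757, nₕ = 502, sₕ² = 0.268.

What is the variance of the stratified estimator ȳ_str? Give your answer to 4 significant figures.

9.040 × 10^-5

Var(ȳ_str) = Σₕ Wₕ²(1 − fₕ)sₕ²/nₕ with Wₕ = Nₕ/N, N = 18685.
Dept II: Wₕ = 0.85244849; term = 0.85244849²·(1 − 0.02172275)·0.03937/346 = 8.0888645 × 10^-5.
Dept III: Wₕ = 0.14755151; term = 0.14755151²·(1 − 0.18208197)·0.268/502 = 9.5066649 × 10^-6.
Sum = 9.039531 × 10^-5.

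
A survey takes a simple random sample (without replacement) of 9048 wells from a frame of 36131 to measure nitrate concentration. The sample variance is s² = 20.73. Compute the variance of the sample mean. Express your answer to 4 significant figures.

Under SRS without replacement, Var(ȳ) = (1 − f)·s²/n with f = n/N = 9048/36131 = 0.25042208.
Var(ȳ) = (1 − 0.25042208)·20.73/9048 = 0.74957792·0.0022911141 = 0.0017173685.

0.001717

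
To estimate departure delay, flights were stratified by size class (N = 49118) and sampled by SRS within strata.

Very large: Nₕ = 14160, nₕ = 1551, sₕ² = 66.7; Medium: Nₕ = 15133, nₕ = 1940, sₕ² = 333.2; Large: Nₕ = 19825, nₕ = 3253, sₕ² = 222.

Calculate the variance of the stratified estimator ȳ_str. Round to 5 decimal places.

Var(ȳ_str) = Σₕ Wₕ²(1 − fₕ)sₕ²/nₕ with Wₕ = Nₕ/N, N = 49118.
Very large: Wₕ = 0.28828535; term = 0.28828535²·(1 − 0.10953390)·66.7/1551 = 0.0031825599.
Medium: Wₕ = 0.30809479; term = 0.30809479²·(1 − 0.12819666)·333.2/1940 = 0.014213156.
Large: Wₕ = 0.40361985; term = 0.40361985²·(1 − 0.16408575)·222/3253 = 0.0092934225.
Sum = 0.026689138.

0.02669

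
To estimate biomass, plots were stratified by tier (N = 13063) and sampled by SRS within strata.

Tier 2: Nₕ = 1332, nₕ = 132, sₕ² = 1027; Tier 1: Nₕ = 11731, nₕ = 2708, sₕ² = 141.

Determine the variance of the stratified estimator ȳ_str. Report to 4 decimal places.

0.1052

Var(ȳ_str) = Σₕ Wₕ²(1 − fₕ)sₕ²/nₕ with Wₕ = Nₕ/N, N = 13063.
Tier 2: Wₕ = 0.10196739; term = 0.10196739²·(1 − 0.09909910)·1027/132 = 0.072877947.
Tier 1: Wₕ = 0.89803261; term = 0.89803261²·(1 − 0.23084136)·141/2708 = 0.032297625.
Sum = 0.10517557.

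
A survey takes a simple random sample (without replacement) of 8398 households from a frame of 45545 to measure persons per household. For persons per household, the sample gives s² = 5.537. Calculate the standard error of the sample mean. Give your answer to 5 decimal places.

0.02319

Under SRS without replacement, Var(ȳ) = (1 − f)·s²/n with f = n/N = 8398/45545 = 0.18438907.
Var(ȳ) = (1 − 0.18438907)·5.537/8398 = 0.81561093·6.5932365 × 10^-4 = 5.3775158 × 10^-4.
SE(ȳ) = √(5.3775158 × 10^-4) = 0.02319.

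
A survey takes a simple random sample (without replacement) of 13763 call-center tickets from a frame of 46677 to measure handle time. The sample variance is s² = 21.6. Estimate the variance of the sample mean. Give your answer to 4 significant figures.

Under SRS without replacement, Var(ȳ) = (1 − f)·s²/n with f = n/N = 13763/46677 = 0.29485614.
Var(ȳ) = (1 − 0.29485614)·21.6/13763 = 0.70514386·0.0015694253 = 0.0011066706.

0.001107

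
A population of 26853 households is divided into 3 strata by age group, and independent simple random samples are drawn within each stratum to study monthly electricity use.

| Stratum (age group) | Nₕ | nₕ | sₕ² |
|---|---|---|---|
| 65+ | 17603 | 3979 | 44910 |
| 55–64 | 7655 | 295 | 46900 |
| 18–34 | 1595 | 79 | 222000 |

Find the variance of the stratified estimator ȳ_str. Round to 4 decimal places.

Var(ȳ_str) = Σₕ Wₕ²(1 − fₕ)sₕ²/nₕ with Wₕ = Nₕ/N, N = 26853.
65+: Wₕ = 0.65553197; term = 0.65553197²·(1 − 0.22604102)·44910/3979 = 3.7538319.
55–64: Wₕ = 0.28507057; term = 0.28507057²·(1 − 0.03853690)·46900/295 = 12.421905.
18–34: Wₕ = 0.05939746; term = 0.05939746²·(1 − 0.04952978)·222000/79 = 9.4232377.
Sum = 25.598975.

25.5990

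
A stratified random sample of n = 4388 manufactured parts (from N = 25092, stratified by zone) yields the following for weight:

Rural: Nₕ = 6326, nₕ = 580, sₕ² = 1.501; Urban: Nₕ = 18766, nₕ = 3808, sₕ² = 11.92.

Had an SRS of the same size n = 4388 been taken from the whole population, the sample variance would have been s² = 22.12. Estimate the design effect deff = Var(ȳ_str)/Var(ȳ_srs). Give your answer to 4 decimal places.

0.3714

Var(ȳ_str) = Σ Wₕ²(1−fₕ)sₕ²/nₕ with Wₕ = Nₕ/25092:
  Rural: (6326/25092)²·(1−580/6326)·1.501/580 = 1.4940907 × 10^-4
  Urban: (18766/25092)²·(1−3808/18766)·11.92/3808 = 0.0013955776
  → Var(ȳ_str) = 0.0015449867.
Var(ȳ_srs) = (1 − 4388/25092)·22.12/4388 = 0.0041594651.
deff = 0.0015449867 / 0.0041594651 = 0.3714.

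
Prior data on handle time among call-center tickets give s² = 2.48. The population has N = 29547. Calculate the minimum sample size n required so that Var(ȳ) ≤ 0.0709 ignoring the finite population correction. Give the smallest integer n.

35

Without fpc, n₀ = s²/D = 2.48/0.0709 = 34.9788.
Rounding up, n = 35.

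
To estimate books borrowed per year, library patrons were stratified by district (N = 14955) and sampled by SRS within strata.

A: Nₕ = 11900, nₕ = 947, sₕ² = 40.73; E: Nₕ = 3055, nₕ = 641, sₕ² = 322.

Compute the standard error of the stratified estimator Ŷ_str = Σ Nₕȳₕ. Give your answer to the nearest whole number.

Var(Ŷ_str) = Σₕ Nₕ²(1 − fₕ)sₕ²/nₕ.
A: 11900²·(1 − 947/11900)·40.73/947 = 5.6058888 × 10^6.
E: 3055²·(1 − 641/3055)·322/641 = 3.7046427 × 10^6.
Sum = 9.3105315 × 10^6.
SE = √(9.3105315 × 10^6) = 3051.

3051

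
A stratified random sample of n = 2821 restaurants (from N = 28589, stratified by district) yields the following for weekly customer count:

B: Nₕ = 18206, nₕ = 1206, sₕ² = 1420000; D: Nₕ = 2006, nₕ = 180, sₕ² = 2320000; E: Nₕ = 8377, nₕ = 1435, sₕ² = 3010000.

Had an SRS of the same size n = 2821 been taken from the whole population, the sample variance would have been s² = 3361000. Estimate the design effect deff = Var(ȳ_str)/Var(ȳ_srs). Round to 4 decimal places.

0.6080

Var(ȳ_str) = Σ Wₕ²(1−fₕ)sₕ²/nₕ with Wₕ = Nₕ/28589:
  B: (18206/28589)²·(1−1206/18206)·1420000/1206 = 445.86827
  D: (2006/28589)²·(1−180/2006)·2320000/180 = 57.762935
  E: (8377/28589)²·(1−1435/8377)·3010000/1435 = 149.24156
  → Var(ȳ_str) = 652.87277.
Var(ȳ_srs) = (1 − 2821/28589)·3361000/2821 = 1073.8588.
deff = 652.87277 / 1073.8588 = 0.6080.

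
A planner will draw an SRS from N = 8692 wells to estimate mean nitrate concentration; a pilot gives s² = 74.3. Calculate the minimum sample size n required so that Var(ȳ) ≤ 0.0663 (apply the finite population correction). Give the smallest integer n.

993

Without fpc, n₀ = s²/D = 74.3/0.0663 = 1120.6637.
With fpc, (1 − n/N)·s²/n ≤ D requires n ≥ n₀/(1 + n₀/N) = 1120.6637/(1 + 1120.6637/8692) = 992.6773.
Rounding up, n = 993.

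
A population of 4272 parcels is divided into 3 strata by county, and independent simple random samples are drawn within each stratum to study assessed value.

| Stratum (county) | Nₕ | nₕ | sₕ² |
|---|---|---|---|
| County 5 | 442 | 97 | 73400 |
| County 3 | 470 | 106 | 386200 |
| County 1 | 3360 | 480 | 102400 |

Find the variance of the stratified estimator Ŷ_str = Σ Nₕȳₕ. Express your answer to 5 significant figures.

Var(Ŷ_str) = Σₕ Nₕ²(1 − fₕ)sₕ²/nₕ.
County 5: 442²·(1 − 97/442)·73400/97 = 1.1538934 × 10^8.
County 3: 470²·(1 − 106/470)·386200/106 = 6.2331223 × 10^8.
County 1: 3360²·(1 − 480/3360)·102400/480 = 2.064384 × 10^9.
Sum = 2.8030856 × 10^9.

2.8031 × 10^9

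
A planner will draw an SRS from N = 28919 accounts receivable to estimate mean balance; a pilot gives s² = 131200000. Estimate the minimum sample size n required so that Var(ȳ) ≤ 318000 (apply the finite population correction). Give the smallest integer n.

Without fpc, n₀ = s²/D = 131200000/318000 = 412.5786.
With fpc, (1 − n/N)·s²/n ≤ D requires n ≥ n₀/(1 + n₀/N) = 412.5786/(1 + 412.5786/28919) = 406.7753.
Rounding up, n = 407.

407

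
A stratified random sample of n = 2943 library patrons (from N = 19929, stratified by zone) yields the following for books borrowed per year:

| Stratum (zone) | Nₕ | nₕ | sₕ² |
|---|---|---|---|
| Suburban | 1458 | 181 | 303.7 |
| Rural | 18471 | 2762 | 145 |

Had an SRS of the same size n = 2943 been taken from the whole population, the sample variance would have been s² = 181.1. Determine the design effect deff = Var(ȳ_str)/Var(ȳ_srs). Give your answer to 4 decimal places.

0.8812

Var(ȳ_str) = Σ Wₕ²(1−fₕ)sₕ²/nₕ with Wₕ = Nₕ/19929:
  Suburban: (1458/19929)²·(1−181/1458)·303.7/181 = 0.0078658131
  Rural: (18471/19929)²·(1−2762/18471)·145/2762 = 0.038354141
  → Var(ȳ_str) = 0.046219954.
Var(ȳ_srs) = (1 − 2943/19929)·181.1/2943 = 0.052448588.
deff = 0.046219954 / 0.052448588 = 0.8812.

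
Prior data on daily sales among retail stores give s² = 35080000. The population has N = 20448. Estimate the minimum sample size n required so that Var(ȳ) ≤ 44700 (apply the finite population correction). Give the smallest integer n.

756

Without fpc, n₀ = s²/D = 35080000/44700 = 784.7875.
With fpc, (1 − n/N)·s²/n ≤ D requires n ≥ n₀/(1 + n₀/N) = 784.7875/(1 + 784.7875/20448) = 755.7809.
Rounding up, n = 756.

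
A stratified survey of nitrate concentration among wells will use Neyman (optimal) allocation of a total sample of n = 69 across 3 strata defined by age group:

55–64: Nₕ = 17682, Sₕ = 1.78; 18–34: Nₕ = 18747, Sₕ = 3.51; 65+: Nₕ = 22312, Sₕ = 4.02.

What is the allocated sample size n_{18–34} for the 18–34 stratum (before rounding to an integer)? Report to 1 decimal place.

24.3

Neyman allocation: nₕ = n·NₕSₕ / Σⱼ NⱼSⱼ.
Σ NⱼSⱼ = 17682·1.78 + 18747·3.51 + 22312·4.02 = 186970.17.
n_{18–34} = 69·18747·3.51 / 186970.17 = 24.3.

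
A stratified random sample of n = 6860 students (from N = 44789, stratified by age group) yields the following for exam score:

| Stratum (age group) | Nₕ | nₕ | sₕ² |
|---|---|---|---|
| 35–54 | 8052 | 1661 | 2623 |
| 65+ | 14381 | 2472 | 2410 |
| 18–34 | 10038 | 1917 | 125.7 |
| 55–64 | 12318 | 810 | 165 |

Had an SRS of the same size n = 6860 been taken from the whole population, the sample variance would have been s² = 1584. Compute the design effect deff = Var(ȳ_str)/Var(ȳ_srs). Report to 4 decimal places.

0.7201

Var(ȳ_str) = Σ Wₕ²(1−fₕ)sₕ²/nₕ with Wₕ = Nₕ/44789:
  35–54: (8052/44789)²·(1−1661/8052)·2623/1661 = 0.040509652
  65+: (14381/44789)²·(1−2472/14381)·2410/2472 = 0.08323198
  18–34: (10038/44789)²·(1−1917/10038)·125.7/1917 = 0.00266457
  55–64: (12318/44789)²·(1−810/12318)·165/810 = 0.014394489
  → Var(ȳ_str) = 0.14080069.
Var(ȳ_srs) = (1 − 6860/44789)·1584/6860 = 0.19553796.
deff = 0.14080069 / 0.19553796 = 0.7201.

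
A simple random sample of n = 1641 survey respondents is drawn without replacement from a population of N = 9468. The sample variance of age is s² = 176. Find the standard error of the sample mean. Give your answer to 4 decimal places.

Under SRS without replacement, Var(ȳ) = (1 − f)·s²/n with f = n/N = 1641/9468 = 0.17332066.
Var(ȳ) = (1 − 0.17332066)·176/1641 = 0.82667934·0.10725168 = 0.088662745.
SE(ȳ) = √(0.088662745) = 0.2978.

0.2978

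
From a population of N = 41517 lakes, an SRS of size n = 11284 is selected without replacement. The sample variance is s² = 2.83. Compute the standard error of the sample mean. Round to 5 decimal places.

0.01351

Under SRS without replacement, Var(ȳ) = (1 − f)·s²/n with f = n/N = 11284/41517 = 0.27179228.
Var(ȳ) = (1 − 0.27179228)·2.83/11284 = 0.72820772·2.5079759 × 10^-4 = 1.8263274 × 10^-4.
SE(ȳ) = √(1.8263274 × 10^-4) = 0.01351.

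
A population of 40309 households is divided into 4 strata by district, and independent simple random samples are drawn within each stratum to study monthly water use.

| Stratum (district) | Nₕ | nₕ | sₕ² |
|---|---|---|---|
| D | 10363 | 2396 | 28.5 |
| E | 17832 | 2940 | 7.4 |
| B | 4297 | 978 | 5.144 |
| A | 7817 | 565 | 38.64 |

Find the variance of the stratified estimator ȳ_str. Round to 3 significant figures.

Var(ȳ_str) = Σₕ Wₕ²(1 − fₕ)sₕ²/nₕ with Wₕ = Nₕ/N, N = 40309.
D: Wₕ = 0.25708899; term = 0.25708899²·(1 − 0.23120718)·28.5/2396 = 6.0441372 × 10^-4.
E: Wₕ = 0.44238259; term = 0.44238259²·(1 − 0.16487214)·7.4/2940 = 4.1137076 × 10^-4.
B: Wₕ = 0.10660150; term = 0.10660150²·(1 − 0.22760065)·5.144/978 = 4.6166895 × 10^-5.
A: Wₕ = 0.19392691; term = 0.19392691²·(1 − 0.07227837)·38.64/565 = 0.0023860664.
Sum = 0.0034480178.

0.00345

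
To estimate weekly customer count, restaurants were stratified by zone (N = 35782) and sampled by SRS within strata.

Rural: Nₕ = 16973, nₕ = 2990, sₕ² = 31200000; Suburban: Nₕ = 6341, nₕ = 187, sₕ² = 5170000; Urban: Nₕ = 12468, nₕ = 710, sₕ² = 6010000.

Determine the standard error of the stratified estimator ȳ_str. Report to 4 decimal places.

Var(ȳ_str) = Σₕ Wₕ²(1 − fₕ)sₕ²/nₕ with Wₕ = Nₕ/N, N = 35782.
Rural: Wₕ = 0.47434464; term = 0.47434464²·(1 − 0.17616214)·31200000/2990 = 1934.2524.
Suburban: Wₕ = 0.17721201; term = 0.17721201²·(1 − 0.02949062)·5170000/187 = 842.6262.
Urban: Wₕ = 0.34844335; term = 0.34844335²·(1 − 0.05694578)·6010000/710 = 969.20836.
Sum = 3746.087.
SE = √(3746.087) = 61.2053.

61.2053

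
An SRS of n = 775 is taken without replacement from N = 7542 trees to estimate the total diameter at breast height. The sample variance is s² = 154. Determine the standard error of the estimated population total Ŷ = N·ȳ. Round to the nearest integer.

3185

Var(Ŷ) = N²·Var(ȳ) = N²·(1 − n/N)·s²/n.
f = 775/7542 = 0.10275789; Var(ȳ) = 0.89724211·154/775 = 0.17829069.
Var(Ŷ) = 7542² · 0.17829069 = 1.0141489 × 10^7.
SE(Ŷ) = √(1.0141489 × 10^7) = 3185.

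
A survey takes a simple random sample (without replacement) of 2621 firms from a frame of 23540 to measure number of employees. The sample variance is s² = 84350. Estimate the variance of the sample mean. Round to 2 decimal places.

28.60

Under SRS without replacement, Var(ȳ) = (1 − f)·s²/n with f = n/N = 2621/23540 = 0.11134240.
Var(ȳ) = (1 − 0.11134240)·84350/2621 = 0.88865760·32.182373 = 28.599111.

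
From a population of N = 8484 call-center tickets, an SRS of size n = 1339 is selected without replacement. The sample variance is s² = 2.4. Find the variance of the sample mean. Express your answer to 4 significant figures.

Under SRS without replacement, Var(ȳ) = (1 − f)·s²/n with f = n/N = 1339/8484 = 0.15782650.
Var(ȳ) = (1 − 0.15782650)·2.4/1339 = 0.84217350·0.0017923824 = 0.0015094969.

0.001509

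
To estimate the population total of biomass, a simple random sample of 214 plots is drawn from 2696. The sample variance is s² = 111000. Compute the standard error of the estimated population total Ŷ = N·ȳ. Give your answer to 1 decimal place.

58913.6

Var(Ŷ) = N²·Var(ȳ) = N²·(1 − n/N)·s²/n.
f = 214/2696 = 0.07937685; Var(ȳ) = 0.92062315·111000/214 = 477.51948.
Var(Ŷ) = 2696² · 477.51948 = 3.4708102 × 10^9.
SE(Ŷ) = √(3.4708102 × 10^9) = 58913.6.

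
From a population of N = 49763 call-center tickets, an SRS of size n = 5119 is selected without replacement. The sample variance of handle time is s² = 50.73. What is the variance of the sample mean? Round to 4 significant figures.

Under SRS without replacement, Var(ȳ) = (1 − f)·s²/n with f = n/N = 5119/49763 = 0.10286759.
Var(ȳ) = (1 − 0.10286759)·50.73/5119 = 0.89713241·0.0099101387 = 0.0088907066.

0.008891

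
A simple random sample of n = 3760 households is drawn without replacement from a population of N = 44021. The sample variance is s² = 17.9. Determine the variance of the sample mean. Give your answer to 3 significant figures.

Under SRS without replacement, Var(ȳ) = (1 − f)·s²/n with f = n/N = 3760/44021 = 0.08541378.
Var(ȳ) = (1 − 0.08541378)·17.9/3760 = 0.91458622·0.0047606383 = 0.0043540142.

0.00435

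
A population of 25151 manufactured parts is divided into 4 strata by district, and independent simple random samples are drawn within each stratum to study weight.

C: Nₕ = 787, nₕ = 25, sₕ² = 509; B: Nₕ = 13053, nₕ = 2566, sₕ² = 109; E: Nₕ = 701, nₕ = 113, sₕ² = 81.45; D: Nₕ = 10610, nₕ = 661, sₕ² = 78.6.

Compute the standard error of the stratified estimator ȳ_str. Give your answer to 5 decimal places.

Var(ȳ_str) = Σₕ Wₕ²(1 − fₕ)sₕ²/nₕ with Wₕ = Nₕ/N, N = 25151.
C: Wₕ = 0.03129100; term = 0.03129100²·(1 − 0.03176620)·509/25 = 0.019301762.
B: Wₕ = 0.51898533; term = 0.51898533²·(1 − 0.19658316)·109/2566 = 0.0091922312.
E: Wₕ = 0.02787166; term = 0.02787166²·(1 − 0.16119829)·81.45/113 = 4.6967503 × 10^-4.
D: Wₕ = 0.42185201; term = 0.42185201²·(1 − 0.06229972)·78.6/661 = 0.019842911.
Sum = 0.048806579.
SE = √(0.048806579) = 0.22092.

0.22092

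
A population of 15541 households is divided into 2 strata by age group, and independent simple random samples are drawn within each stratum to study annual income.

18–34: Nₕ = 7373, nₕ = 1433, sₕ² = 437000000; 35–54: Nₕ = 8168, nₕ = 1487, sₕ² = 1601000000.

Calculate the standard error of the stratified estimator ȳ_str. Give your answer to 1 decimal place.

Var(ȳ_str) = Σₕ Wₕ²(1 − fₕ)sₕ²/nₕ with Wₕ = Nₕ/N, N = 15541.
18–34: Wₕ = 0.47442250; term = 0.47442250²·(1 − 0.19435779)·437000000/1433 = 55297.819.
35–54: Wₕ = 0.52557750; term = 0.52557750²·(1 − 0.18205191)·1601000000/1487 = 243265.01.
Sum = 298562.83.
SE = √(298562.83) = 546.4.

546.4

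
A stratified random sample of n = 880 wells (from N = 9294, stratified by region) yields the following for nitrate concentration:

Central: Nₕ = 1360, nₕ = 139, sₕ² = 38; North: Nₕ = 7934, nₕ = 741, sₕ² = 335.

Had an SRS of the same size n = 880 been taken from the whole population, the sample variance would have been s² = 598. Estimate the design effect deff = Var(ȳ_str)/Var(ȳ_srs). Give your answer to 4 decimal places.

Var(ȳ_str) = Σ Wₕ²(1−fₕ)sₕ²/nₕ with Wₕ = Nₕ/9294:
  Central: (1360/9294)²·(1−139/1360)·38/139 = 0.0052555483
  North: (7934/9294)²·(1−741/7934)·335/741 = 0.29869195
  → Var(ȳ_str) = 0.3039475.
Var(ȳ_srs) = (1 − 880/9294)·598/880 = 0.61520287.
deff = 0.3039475 / 0.61520287 = 0.4941.

0.4941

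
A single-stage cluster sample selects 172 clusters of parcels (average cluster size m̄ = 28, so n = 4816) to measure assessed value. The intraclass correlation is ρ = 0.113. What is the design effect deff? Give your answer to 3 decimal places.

4.051

deff = 1 + (28 − 1)·0.113 = 1 + 3.051 = 4.051.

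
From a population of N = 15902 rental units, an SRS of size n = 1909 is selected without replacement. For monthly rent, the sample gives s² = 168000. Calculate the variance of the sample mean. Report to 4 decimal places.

Under SRS without replacement, Var(ȳ) = (1 − f)·s²/n with f = n/N = 1909/15902 = 0.12004779.
Var(ȳ) = (1 − 0.12004779)·168000/1909 = 0.87995221·88.004191 = 77.439482.

77.4395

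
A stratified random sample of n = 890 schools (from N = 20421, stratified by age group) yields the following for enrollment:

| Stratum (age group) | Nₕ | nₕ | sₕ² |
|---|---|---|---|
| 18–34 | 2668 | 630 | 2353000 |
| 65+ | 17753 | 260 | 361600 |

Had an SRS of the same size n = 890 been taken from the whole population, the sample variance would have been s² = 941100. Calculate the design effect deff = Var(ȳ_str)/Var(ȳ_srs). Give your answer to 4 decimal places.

Var(ȳ_str) = Σ Wₕ²(1−fₕ)sₕ²/nₕ with Wₕ = Nₕ/20421:
  18–34: (2668/20421)²·(1−630/2668)·2353000/630 = 48.6987
  65+: (17753/20421)²·(1−260/17753)·361600/260 = 1035.7075
  → Var(ȳ_str) = 1084.4062.
Var(ȳ_srs) = (1 − 890/20421)·941100/890 = 1011.3308.
deff = 1084.4062 / 1011.3308 = 1.0723.

1.0723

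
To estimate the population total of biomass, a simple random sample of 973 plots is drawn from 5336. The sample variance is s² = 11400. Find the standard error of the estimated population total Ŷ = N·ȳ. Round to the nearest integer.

16516

Var(Ŷ) = N²·Var(ȳ) = N²·(1 − n/N)·s²/n.
f = 973/5336 = 0.18234633; Var(ȳ) = 0.81765367·11400/973 = 9.5799094.
Var(Ŷ) = 5336² · 9.5799094 = 2.7276776 × 10^8.
SE(Ŷ) = √(2.7276776 × 10^8) = 16516.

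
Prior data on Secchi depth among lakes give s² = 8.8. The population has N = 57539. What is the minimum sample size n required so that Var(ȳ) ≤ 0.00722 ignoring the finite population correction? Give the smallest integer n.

Without fpc, n₀ = s²/D = 8.8/0.00722 = 1218.8366.
Rounding up, n = 1219.

1219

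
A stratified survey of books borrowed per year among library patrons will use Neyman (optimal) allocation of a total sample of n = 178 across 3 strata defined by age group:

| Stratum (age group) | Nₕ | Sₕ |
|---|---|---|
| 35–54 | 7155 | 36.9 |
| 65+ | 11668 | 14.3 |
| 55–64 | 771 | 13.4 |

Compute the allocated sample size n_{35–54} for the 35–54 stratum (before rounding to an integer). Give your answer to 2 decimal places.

106.52

Neyman allocation: nₕ = n·NₕSₕ / Σⱼ NⱼSⱼ.
Σ NⱼSⱼ = 7155·36.9 + 11668·14.3 + 771·13.4 = 441203.3.
n_{35–54} = 178·7155·36.9 / 441203.3 = 106.52.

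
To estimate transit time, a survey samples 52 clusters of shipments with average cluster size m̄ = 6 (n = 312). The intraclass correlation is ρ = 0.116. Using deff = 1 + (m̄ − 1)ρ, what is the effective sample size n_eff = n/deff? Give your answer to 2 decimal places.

197.47

deff = 1 + (6 − 1)·0.116 = 1 + 0.58 = 1.58.
n_eff = 312 / 1.58 = 197.47.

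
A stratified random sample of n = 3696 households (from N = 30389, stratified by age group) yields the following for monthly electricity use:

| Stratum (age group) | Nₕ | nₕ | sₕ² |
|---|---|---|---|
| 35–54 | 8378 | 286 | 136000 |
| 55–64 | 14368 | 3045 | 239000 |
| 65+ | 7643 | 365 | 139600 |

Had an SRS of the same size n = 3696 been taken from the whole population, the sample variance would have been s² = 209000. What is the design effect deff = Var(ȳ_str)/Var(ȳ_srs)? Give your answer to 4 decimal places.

Var(ȳ_str) = Σ Wₕ²(1−fₕ)sₕ²/nₕ with Wₕ = Nₕ/30389:
  35–54: (8378/30389)²·(1−286/8378)·136000/286 = 34.90891
  55–64: (14368/30389)²·(1−3045/14368)·239000/3045 = 13.827244
  65+: (7643/30389)²·(1−365/7643)·139600/365 = 23.037516
  → Var(ȳ_str) = 71.77367.
Var(ȳ_srs) = (1 − 3696/30389)·209000/3696 = 49.67013.
deff = 71.77367 / 49.67013 = 1.4450.

1.4450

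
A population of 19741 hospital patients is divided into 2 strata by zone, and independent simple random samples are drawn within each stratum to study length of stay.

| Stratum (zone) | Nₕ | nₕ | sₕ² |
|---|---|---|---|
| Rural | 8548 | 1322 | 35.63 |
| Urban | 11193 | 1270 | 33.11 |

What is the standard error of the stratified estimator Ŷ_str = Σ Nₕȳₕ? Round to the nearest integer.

Var(Ŷ_str) = Σₕ Nₕ²(1 − fₕ)sₕ²/nₕ.
Rural: 8548²·(1 − 1322/8548)·35.63/1322 = 1.6647416 × 10^6.
Urban: 11193²·(1 − 1270/11193)·33.11/1270 = 2.8956426 × 10^6.
Sum = 4.5603842 × 10^6.
SE = √(4.5603842 × 10^6) = 2136.

2136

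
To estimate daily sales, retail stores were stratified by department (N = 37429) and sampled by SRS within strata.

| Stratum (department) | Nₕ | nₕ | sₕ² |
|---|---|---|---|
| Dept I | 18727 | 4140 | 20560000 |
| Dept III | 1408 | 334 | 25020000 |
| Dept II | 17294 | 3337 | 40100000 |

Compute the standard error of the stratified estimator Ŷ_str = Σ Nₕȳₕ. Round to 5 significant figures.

Var(Ŷ_str) = Σₕ Nₕ²(1 − fₕ)sₕ²/nₕ.
Dept I: 18727²·(1 − 4140/18727)·20560000/4140 = 1.3566161 × 10^12.
Dept III: 1408²·(1 − 334/1408)·25020000/334 = 1.1327857 × 10^11.
Dept II: 17294²·(1 − 3337/17294)·40100000/3337 = 2.9005189 × 10^12.
Sum = 4.3704136 × 10^12.
SE = √(4.3704136 × 10^12) = 2.0906 × 10^6.

2.0906 × 10^6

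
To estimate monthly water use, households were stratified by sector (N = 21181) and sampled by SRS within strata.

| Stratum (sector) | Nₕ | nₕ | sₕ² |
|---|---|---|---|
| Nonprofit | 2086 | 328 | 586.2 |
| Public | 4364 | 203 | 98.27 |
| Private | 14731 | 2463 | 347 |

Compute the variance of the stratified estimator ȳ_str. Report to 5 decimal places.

0.09095

Var(ȳ_str) = Σₕ Wₕ²(1 − fₕ)sₕ²/nₕ with Wₕ = Nₕ/N, N = 21181.
Nonprofit: Wₕ = 0.09848449; term = 0.09848449²·(1 − 0.15723873)·586.2/328 = 0.014608722.
Public: Wₕ = 0.20603371; term = 0.20603371²·(1 − 0.04651696)·98.27/203 = 0.01959361.
Private: Wₕ = 0.69548180; term = 0.69548180²·(1 − 0.16719843)·347/2463 = 0.056751604.
Sum = 0.090953936.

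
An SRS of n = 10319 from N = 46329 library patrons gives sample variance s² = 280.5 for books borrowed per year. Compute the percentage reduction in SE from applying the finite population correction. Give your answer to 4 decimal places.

11.8373

f = n/N = 10319/46329 = 0.22273306.
SE_no-fpc = √(s²/n) = 0.16487227; SE_fpc = √((1−f)s²/n) = 0.14535592.
Ratio = √(1−f) = 0.88162744. Reduction = 100·(1 − 0.88162744) = 11.8373%.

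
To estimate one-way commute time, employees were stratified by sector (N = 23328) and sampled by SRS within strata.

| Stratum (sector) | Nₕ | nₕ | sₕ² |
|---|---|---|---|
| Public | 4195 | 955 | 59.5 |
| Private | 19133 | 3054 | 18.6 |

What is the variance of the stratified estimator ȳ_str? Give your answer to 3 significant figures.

Var(ȳ_str) = Σₕ Wₕ²(1 − fₕ)sₕ²/nₕ with Wₕ = Nₕ/N, N = 23328.
Public: Wₕ = 0.17982682; term = 0.17982682²·(1 − 0.22765197)·59.5/955 = 0.001556093.
Private: Wₕ = 0.82017318; term = 0.82017318²·(1 − 0.15961951)·18.6/3054 = 0.0034429523.
Sum = 0.0049990453.

0.00500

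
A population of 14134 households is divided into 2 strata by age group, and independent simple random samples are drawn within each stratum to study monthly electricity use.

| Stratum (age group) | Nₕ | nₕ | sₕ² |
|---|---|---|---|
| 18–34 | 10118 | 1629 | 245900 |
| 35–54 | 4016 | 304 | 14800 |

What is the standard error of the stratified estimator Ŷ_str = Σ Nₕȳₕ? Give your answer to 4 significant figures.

117000

Var(Ŷ_str) = Σₕ Nₕ²(1 − fₕ)sₕ²/nₕ.
18–34: 10118²·(1 − 1629/10118)·245900/1629 = 1.2965482 × 10^10.
35–54: 4016²·(1 − 304/4016)·14800/304 = 7.2575461 × 10^8.
Sum = 1.3691237 × 10^10.
SE = √(1.3691237 × 10^10) = 117000.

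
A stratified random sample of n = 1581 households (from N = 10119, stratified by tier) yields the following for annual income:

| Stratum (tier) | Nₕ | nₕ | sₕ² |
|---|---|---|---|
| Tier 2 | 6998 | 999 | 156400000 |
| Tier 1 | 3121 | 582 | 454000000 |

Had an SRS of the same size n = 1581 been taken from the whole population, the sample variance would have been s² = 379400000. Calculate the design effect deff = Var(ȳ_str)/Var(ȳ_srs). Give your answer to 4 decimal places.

Var(ȳ_str) = Σ Wₕ²(1−fₕ)sₕ²/nₕ with Wₕ = Nₕ/10119:
  Tier 2: (6998/10119)²·(1−999/6998)·156400000/999 = 64187.265
  Tier 1: (3121/10119)²·(1−582/3121)·454000000/582 = 60369.023
  → Var(ȳ_str) = 124556.29.
Var(ȳ_srs) = (1 − 1581/10119)·379400000/1581 = 202480.88.
deff = 124556.29 / 202480.88 = 0.6152.

0.6152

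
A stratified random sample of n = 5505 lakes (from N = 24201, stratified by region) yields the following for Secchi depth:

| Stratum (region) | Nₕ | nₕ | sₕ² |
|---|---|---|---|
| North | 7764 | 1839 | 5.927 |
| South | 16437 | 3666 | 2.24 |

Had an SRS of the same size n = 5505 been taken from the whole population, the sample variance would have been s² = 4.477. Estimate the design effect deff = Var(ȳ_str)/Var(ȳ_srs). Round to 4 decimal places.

Var(ȳ_str) = Σ Wₕ²(1−fₕ)sₕ²/nₕ with Wₕ = Nₕ/24201:
  North: (7764/24201)²·(1−1839/7764)·5.927/1839 = 2.5313981 × 10^-4
  South: (16437/24201)²·(1−3666/16437)·2.24/3666 = 2.1899611 × 10^-4
  → Var(ȳ_str) = 4.7213592 × 10^-4.
Var(ȳ_srs) = (1 − 5505/24201)·4.477/5505 = 6.2826832 × 10^-4.
deff = (4.7213592 × 10^-4) / (6.2826832 × 10^-4) = 0.7515.

0.7515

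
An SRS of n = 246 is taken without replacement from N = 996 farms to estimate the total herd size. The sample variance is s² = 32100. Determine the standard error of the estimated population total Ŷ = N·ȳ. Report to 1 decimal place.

9872.9

Var(Ŷ) = N²·Var(ȳ) = N²·(1 − n/N)·s²/n.
f = 246/996 = 0.24698795; Var(ȳ) = 0.75301205·32100/246 = 98.258889.
Var(Ŷ) = 996² · 98.258889 = 9.747439 × 10^7.
SE(Ŷ) = √(9.747439 × 10^7) = 9872.9.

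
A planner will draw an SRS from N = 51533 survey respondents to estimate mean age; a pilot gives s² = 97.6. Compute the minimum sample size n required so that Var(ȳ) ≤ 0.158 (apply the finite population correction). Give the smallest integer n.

Without fpc, n₀ = s²/D = 97.6/0.158 = 617.7215.
With fpc, (1 − n/N)·s²/n ≤ D requires n ≥ n₀/(1 + n₀/N) = 617.7215/(1 + 617.7215/51533) = 610.4046.
Rounding up, n = 611.

611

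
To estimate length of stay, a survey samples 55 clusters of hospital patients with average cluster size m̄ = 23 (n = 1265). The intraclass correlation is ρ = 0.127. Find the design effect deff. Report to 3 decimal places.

deff = 1 + (23 − 1)·0.127 = 1 + 2.794 = 3.794.

3.794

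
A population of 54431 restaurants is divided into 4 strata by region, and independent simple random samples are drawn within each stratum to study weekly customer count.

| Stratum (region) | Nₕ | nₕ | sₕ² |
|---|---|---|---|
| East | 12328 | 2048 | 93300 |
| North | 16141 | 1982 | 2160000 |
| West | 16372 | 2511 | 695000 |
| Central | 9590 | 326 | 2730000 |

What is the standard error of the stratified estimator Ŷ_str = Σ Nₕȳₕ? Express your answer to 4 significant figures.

Var(Ŷ_str) = Σₕ Nₕ²(1 − fₕ)sₕ²/nₕ.
East: 12328²·(1 − 2048/12328)·93300/2048 = 5.7734769 × 10^9.
North: 16141²·(1 − 1982/16141)·2160000/1982 = 2.4906524 × 10^11.
West: 16372²·(1 − 2511/16372)·695000/2511 = 6.281081 × 10^10.
Central: 9590²·(1 − 326/9590)·2730000/326 = 7.4398161 × 10^11.
Sum = 1.0616311 × 10^12.
SE = √(1.0616311 × 10^12) = 1.030 × 10^6.

1.030 × 10^6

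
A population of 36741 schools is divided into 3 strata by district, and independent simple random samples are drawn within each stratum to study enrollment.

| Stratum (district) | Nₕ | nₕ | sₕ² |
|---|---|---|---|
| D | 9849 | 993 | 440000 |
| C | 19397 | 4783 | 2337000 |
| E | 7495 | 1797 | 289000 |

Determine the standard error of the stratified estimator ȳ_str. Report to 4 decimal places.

11.6757

Var(ȳ_str) = Σₕ Wₕ²(1 − fₕ)sₕ²/nₕ with Wₕ = Nₕ/N, N = 36741.
D: Wₕ = 0.26806565; term = 0.26806565²·(1 − 0.10082242)·440000/993 = 28.630651.
C: Wₕ = 0.52793881; term = 0.52793881²·(1 − 0.24658452)·2337000/4783 = 102.603.
E: Wₕ = 0.20399554; term = 0.20399554²·(1 − 0.23975984)·289000/1797 = 5.0879391.
Sum = 136.32159.
SE = √(136.32159) = 11.6757.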